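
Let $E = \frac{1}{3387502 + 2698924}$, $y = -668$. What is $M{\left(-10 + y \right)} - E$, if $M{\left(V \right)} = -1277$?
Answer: $- \frac{7772366003}{6086426} \approx -1277.0$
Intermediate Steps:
$E = \frac{1}{6086426} \approx 1.643 \cdot 10^{-7}$
$M{\left(-10 + y \right)} - E = -1277 - \frac{1}{6086426} = - \frac{7772366003}{6086426}$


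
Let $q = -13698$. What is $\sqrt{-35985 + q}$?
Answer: $i \sqrt{49683} \approx 222.9 i$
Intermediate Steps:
$\sqrt{-35985 + q} = \sqrt{-35985 - 13698} = \sqrt{-49683} = i \sqrt{49683}$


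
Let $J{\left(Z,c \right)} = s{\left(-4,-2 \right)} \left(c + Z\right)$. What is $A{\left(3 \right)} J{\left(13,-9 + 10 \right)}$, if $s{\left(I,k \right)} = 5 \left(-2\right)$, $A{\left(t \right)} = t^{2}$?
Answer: $-1260$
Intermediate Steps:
$s{\left(I,k \right)} = -10$
$J{\left(Z,c \right)} = - 10 Z - 10 c$ ($J{\left(Z,c \right)} = - 10 \left(c + Z\right) = - 10 \left(Z + c\right) = - 10 Z - 10 c$)
$A{\left(3 \right)} J{\left(13,-9 + 10 \right)} = 3^{2} \left(\left(-10\right) 13 - 10 \left(-9 + 10\right)\right) = 9 \left(-130 - 10\right) = 9 \left(-140\right) = -1260$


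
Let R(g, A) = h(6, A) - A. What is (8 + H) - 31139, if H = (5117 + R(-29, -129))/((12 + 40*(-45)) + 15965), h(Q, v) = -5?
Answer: -441338946/14177 ≈ -31131.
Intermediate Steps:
R(g, A) = -5 - A
H = 5241/14177 (H = (5117 + (-5 - 1*(-129)))/((12 + 40*(-45)) + 15965) = (5117 + (-5 + 129))/((12 - 1800) + 15965) = (5117 + 124)/(-1788 + 15965) = 5241/14177 ≈ 0.36968)
(8 + H) - 31139 = (8 + 5241/14177) - 31139 = 118657/14177 - 31139 = -441338946/14177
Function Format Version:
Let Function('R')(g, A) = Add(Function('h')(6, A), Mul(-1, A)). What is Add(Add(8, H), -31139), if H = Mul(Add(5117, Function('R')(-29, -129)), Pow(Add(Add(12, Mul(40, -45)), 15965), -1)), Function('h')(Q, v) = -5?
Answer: Rational(-441338946, 14177) ≈ -31131.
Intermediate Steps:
Function('R')(g, A) = Add(-5, Mul(-1, A))
H = Rational(5241, 14177) (H = Mul(Add(5117, Add(-5, Mul(-1, -129))), Pow(Add(Add(12, Mul(40, -45)), 15965), -1)) = Mul(Add(5117, Add(-5, 129)), Pow(Add(Add(12, -1800), 15965), -1)) = Mul(Add(5117, 124), Pow(Add(-1788, 15965), -1)) = Mul(5241, Pow(14177, -1)) = Mul(5241, Rational(1, 14177)) = Rational(5241, 14177) ≈ 0.36968)
Add(Add(8, H), -31139) = Add(Add(8, Rational(5241, 14177)), -31139) = Add(Rational(118657, 14177), -31139) = Rational(-441338946, 14177)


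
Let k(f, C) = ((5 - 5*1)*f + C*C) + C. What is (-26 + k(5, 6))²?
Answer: 256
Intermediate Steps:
k(f, C) = C + C² (k(f, C) = ((5 - 5)*f + C²) + C = (0*f + C²) + C = (0 + C²) + C = C² + C = C + C²)
(-26 + k(5, 6))² = (-26 + 6*(1 + 6))² = (-26 + 6*7)² = (-26 + 42)² = 16² = 256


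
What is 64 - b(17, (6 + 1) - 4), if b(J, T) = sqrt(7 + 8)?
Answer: 64 - sqrt(15) ≈ 60.127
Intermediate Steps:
b(J, T) = sqrt(15)
64 - b(17, (6 + 1) - 4) = 64 - sqrt(15)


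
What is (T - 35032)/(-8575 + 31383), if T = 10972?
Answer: -6015/5702 ≈ -1.0549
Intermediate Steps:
(T - 35032)/(-8575 + 31383) = (10972 - 35032)/(-8575 + 31383) = -24060/22808 = -24060*1/22808 = -6015/5702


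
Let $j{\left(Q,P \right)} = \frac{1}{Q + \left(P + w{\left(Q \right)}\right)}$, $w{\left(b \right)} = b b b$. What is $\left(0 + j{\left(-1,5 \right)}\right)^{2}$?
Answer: $\frac{1}{9} \approx 0.11111$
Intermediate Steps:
$w{\left(b \right)} = b^{3}$ ($w{\left(b \right)} = b^{2} b = b^{3}$)
$j{\left(Q,P \right)} = \frac{1}{P + Q + Q^{3}}$ ($j{\left(Q,P \right)} = \frac{1}{Q + \left(P + Q^{3}\right)} = \frac{1}{P + Q + Q^{3}}$)
$\left(0 + j{\left(-1,5 \right)}\right)^{2} = \left(0 + \frac{1}{5 - 1 + \left(-1\right)^{3}}\right)^{2} = \left(0 + \frac{1}{5 - 1 - 1}\right)^{2} = \left(0 + \frac{1}{3}\right)^{2} = \left(\frac{1}{3}\right)^{2} = \frac{1}{9}$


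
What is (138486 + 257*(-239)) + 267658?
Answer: 344721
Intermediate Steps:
(138486 + 257*(-239)) + 267658 = (138486 - 61423) + 267658 = 77063 + 267658 = 344721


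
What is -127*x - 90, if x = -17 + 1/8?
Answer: 16425/8 ≈ 2053.1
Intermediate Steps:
x = -135/8 (x = -17 + ⅛ = -135/8 ≈ -16.875)
-127*x - 90 = -127*(-135/8) - 90 = 17145/8 - 90 = 16425/8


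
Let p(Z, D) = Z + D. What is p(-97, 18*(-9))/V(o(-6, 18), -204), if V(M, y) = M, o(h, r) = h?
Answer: 259/6 ≈ 43.167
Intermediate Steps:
p(Z, D) = D + Z
p(-97, 18*(-9))/V(o(-6, 18), -204) = (18*(-9) - 97)/(-6) = (-162 - 97)*(-⅙) = -259*(-⅙) = 259/6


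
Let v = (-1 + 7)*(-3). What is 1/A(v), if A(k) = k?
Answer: -1/18 ≈ -0.055556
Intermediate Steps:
v = -18 (v = 6*(-3) = -18)
1/A(v) = 1/(-18) = -1/18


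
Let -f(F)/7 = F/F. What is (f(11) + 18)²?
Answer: 121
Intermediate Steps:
f(F) = -7 (f(F) = -7*F/F = -7*1 = -7)
(f(11) + 18)² = (-7 + 18)² = 11² = 121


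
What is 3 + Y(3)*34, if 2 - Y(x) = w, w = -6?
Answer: 275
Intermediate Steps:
Y(x) = 8 (Y(x) = 2 - 1*(-6) = 2 + 6 = 8)
3 + Y(3)*34 = 3 + 8*34 = 3 + 272 = 275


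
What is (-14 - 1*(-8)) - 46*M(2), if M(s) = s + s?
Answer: -190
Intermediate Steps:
M(s) = 2*s
(-14 - 1*(-8)) - 46*M(2) = (-14 - 1*(-8)) - 92*2 = (-14 + 8) - 46*4 = -6 - 184 = -190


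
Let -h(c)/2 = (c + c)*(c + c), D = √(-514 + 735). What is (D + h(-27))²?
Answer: (-5832 + √221)² ≈ 3.3839e+7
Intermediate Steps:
D = √221 ≈ 14.866
h(c) = -8*c² (h(c) = -2*(c + c)*(c + c) = -2*2*c*2*c = -8*c²)
(D + h(-27))² = (√221 - 8*(-27)²)² = (√221 - 8*729)² = (√221 - 5832)² = (-5832 + √221)²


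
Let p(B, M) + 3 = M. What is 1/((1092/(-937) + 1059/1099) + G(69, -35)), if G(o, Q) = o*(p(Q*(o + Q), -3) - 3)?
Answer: -1029763/639690648 ≈ -0.0016098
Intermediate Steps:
p(B, M) = -3 + M
G(o, Q) = -9*o (G(o, Q) = o*((-3 - 3) - 3) = o*(-6 - 3) = o*(-9) = -9*o)
1/((1092/(-937) + 1059/1099) + G(69, -35)) = 1/((1092/(-937) + 1059/1099) - 9*69) = 1/((1092*(-1/937) + 1059*(1/1099)) - 621) = 1/((-1092/937 + 1059/1099) - 621) = 1/(-207825/1029763 - 621) = 1/(-639690648/1029763) = -1029763/639690648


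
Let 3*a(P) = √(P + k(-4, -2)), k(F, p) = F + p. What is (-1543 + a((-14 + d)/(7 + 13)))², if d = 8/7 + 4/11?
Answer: (3564330 - I*√3927770)²/5336100 ≈ 2.3808e+6 - 2647.6*I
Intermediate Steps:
d = 116/77 (d = 8*(⅐) + 4*(1/11) = 8/7 + 4/11 = 116/77 ≈ 1.5065)
a(P) = √(-6 + P)/3 (a(P) = √(P + (-4 - 2))/3 = √(P - 6)/3 = √(-6 + P)/3)
(-1543 + a((-14 + d)/(7 + 13)))² = (-1543 + √(-6 + (-14 + 116/77)/(7 + 13))/3)² = (-1543 + √(-6 - 962/77/20)/3)² = (-1543 + √(-6 - 962/77*1/20)/3)² = (-1543 + √(-6 - 481/770)/3)² = (-1543 + √(-5101/770)/3)² = (-1543 + (I*√3927770/770)/3)² = (-1543 + I*√3927770/2310)²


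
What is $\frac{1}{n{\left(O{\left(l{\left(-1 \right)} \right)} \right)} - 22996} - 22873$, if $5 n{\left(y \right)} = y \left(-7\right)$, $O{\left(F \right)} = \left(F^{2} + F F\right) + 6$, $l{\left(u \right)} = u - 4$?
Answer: $- \frac{2638903761}{115372} \approx -22873.0$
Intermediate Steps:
$l{\left(u \right)} = -4 + u$ ($l{\left(u \right)} = u - 4 = -4 + u$)
$O{\left(F \right)} = 6 + 2 F^{2}$ ($O{\left(F \right)} = \left(F^{2} + F^{2}\right) + 6 = 2 F^{2} + 6 = 6 + 2 F^{2}$)
$n{\left(y \right)} = - \frac{7 y}{5}$ ($n{\left(y \right)} = \frac{y \left(-7\right)}{5} = \frac{\left(-7\right) y}{5} = - \frac{7 y}{5}$)
$\frac{1}{n{\left(O{\left(l{\left(-1 \right)} \right)} \right)} - 22996} - 22873 = \frac{1}{- \frac{7 \left(6 + 2 \left(-4 - 1\right)^{2}\right)}{5} - 22996} - 22873 = \frac{1}{- \frac{7 \left(6 + 2 \left(-5\right)^{2}\right)}{5} - 22996} - 22873 = \frac{1}{- \frac{7 \left(6 + 2 \cdot 25\right)}{5} - 22996} - 22873 = \frac{1}{- \frac{7 \left(6 + 50\right)}{5} - 22996} - 22873 = \frac{1}{\left(- \frac{7}{5}\right) 56 - 22996} - 22873 = \frac{1}{- \frac{392}{5} - 22996} - 22873 = \frac{1}{- \frac{115372}{5}} - 22873 = - \frac{5}{115372} - 22873 = - \frac{2638903761}{115372}$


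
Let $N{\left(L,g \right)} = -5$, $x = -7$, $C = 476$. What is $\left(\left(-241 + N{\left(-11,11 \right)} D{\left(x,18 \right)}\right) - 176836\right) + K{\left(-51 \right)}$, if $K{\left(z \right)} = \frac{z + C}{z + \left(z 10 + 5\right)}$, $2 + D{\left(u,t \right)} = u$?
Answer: $- \frac{98430217}{556} \approx -1.7703 \cdot 10^{5}$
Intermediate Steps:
$D{\left(u,t \right)} = -2 + u$
$K{\left(z \right)} = \frac{476 + z}{5 + 11 z}$ ($K{\left(z \right)} = \frac{z + 476}{z + \left(z 10 + 5\right)} = \frac{476 + z}{z + \left(10 z + 5\right)} = \frac{476 + z}{z + \left(5 + 10 z\right)} = \frac{476 + z}{5 + 11 z}$)
$\left(\left(-241 + N{\left(-11,11 \right)} D{\left(x,18 \right)}\right) - 176836\right) + K{\left(-51 \right)} = \left(\left(-241 - 5 \left(-2 - 7\right)\right) - 176836\right) + \frac{476 - 51}{5 + 11 \left(-51\right)} = \left(\left(-241 - -45\right) - 176836\right) + \frac{1}{5 - 561} \cdot 425 = \left(\left(-241 + 45\right) - 176836\right) + \frac{1}{-556} \cdot 425 = \left(-196 - 176836\right) - \frac{425}{556} = -177032 - \frac{425}{556} = - \frac{98430217}{556}$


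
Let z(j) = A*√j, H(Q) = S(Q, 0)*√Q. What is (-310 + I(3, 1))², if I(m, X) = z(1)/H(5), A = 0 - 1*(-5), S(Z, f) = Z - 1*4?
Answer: (310 - √5)² ≈ 94719.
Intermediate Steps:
S(Z, f) = -4 + Z (S(Z, f) = Z - 4 = -4 + Z)
A = 5 (A = 0 + 5 = 5)
H(Q) = √Q*(-4 + Q) (H(Q) = (-4 + Q)*√Q = √Q*(-4 + Q))
z(j) = 5*√j
I(m, X) = √5 (I(m, X) = (5*√1)/((√5*(-4 + 5))) = (5*1)/((√5*1)) = 5/(√5) = 5*(√5/5) = √5)
(-310 + I(3, 1))² = (-310 + √5)²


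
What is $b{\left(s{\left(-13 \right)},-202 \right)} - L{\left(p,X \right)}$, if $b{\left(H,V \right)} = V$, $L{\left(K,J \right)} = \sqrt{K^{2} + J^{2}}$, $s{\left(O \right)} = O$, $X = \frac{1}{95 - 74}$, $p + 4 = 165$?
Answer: $-202 - \frac{\sqrt{11431162}}{21} \approx -363.0$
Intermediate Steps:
$p = 161$ ($p = -4 + 165 = 161$)
$X = \frac{1}{21} \approx 0.047619$
$L{\left(K,J \right)} = \sqrt{J^{2} + K^{2}}$
$b{\left(s{\left(-13 \right)},-202 \right)} - L{\left(p,X \right)} = -202 - \sqrt{\left(\frac{1}{21}\right)^{2} + 161^{2}} = -202 - \sqrt{\frac{1}{441} + 25921} = -202 - \sqrt{\frac{11431162}{441}} = -202 - \frac{\sqrt{11431162}}{21}$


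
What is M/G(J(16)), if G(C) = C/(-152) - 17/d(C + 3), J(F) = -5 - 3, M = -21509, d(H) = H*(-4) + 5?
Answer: 10216775/298 ≈ 34285.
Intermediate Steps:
d(H) = 5 - 4*H (d(H) = -4*H + 5 = 5 - 4*H)
J(F) = -8
G(C) = -17/(-7 - 4*C) - C/152 (G(C) = C/(-152) - 17/(5 - 4*(C + 3)) = C*(-1/152) - 17/(5 - 4*(3 + C)) = -C/152 - 17/(5 + (-12 - 4*C)) = -C/152 - 17/(-7 - 4*C) = -17/(-7 - 4*C) - C/152)
M/G(J(16)) = -21509*152*(7 + 4*(-8))/(2584 - 1*(-8)*(7 + 4*(-8))) = -21509*152*(7 - 32)/(2584 - 1*(-8)*(7 - 32)) = -21509*(-3800/(2584 - 1*(-8)*(-25))) = -21509*(-3800/(2584 - 200)) = -21509/((1/152)*(-1/25)*2384) = -21509/(-298/475) = -21509*(-475/298) = 10216775/298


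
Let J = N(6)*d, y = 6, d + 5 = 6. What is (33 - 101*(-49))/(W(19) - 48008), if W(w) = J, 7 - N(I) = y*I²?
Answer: -4982/48217 ≈ -0.10332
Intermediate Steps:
d = 1 (d = -5 + 6 = 1)
N(I) = 7 - 6*I²
J = -209 (J = (7 - 6*6²)*1 = (7 - 6*36)*1 = (7 - 216)*1 = -209*1 = -209)
W(w) = -209
(33 - 101*(-49))/(W(19) - 48008) = (33 - 101*(-49))/(-209 - 48008) = (33 + 4949)/(-48217) = 4982*(-1/48217) = -4982/48217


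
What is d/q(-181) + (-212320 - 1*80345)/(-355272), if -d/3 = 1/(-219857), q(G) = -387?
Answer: 2766811184491/3358688552472 ≈ 0.82378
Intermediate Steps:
d = 3/219857 (d = -3/(-219857) = -3*(-1/219857) = 3/219857 ≈ 1.3645e-5)
d/q(-181) + (-212320 - 1*80345)/(-355272) = (3/219857)/(-387) + (-212320 - 1*80345)/(-355272) = (3/219857)*(-1/387) + (-212320 - 80345)*(-1/355272) = -1/28361553 - 292665*(-1/355272) = -1/28361553 + 97555/118424 = 2766811184491/3358688552472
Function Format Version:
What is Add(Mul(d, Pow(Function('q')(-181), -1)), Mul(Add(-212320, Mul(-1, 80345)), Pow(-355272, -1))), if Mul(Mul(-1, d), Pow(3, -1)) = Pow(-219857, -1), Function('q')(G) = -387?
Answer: Rational(2766811184491, 3358688552472) ≈ 0.82378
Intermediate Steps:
d = Rational(3, 219857) (d = Mul(-3, Pow(-219857, -1)) = Mul(-3, Rational(-1, 219857)) = Rational(3, 219857) ≈ 1.3645e-5)
Add(Mul(d, Pow(Function('q')(-181), -1)), Mul(Add(-212320, Mul(-1, 80345)), Pow(-355272, -1))) = Add(Mul(Rational(3, 219857), Pow(-387, -1)), Mul(Add(-212320, Mul(-1, 80345)), Pow(-355272, -1))) = Add(Mul(Rational(3, 219857), Rational(-1, 387)), Mul(Add(-212320, -80345), Rational(-1, 355272))) = Add(Rational(-1, 28361553), Mul(-292665, Rational(-1, 355272))) = Add(Rational(-1, 28361553), Rational(97555, 118424)) = Rational(2766811184491, 3358688552472)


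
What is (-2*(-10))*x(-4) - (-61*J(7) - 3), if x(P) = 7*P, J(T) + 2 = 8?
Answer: -191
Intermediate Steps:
J(T) = 6 (J(T) = -2 + 8 = 6)
(-2*(-10))*x(-4) - (-61*J(7) - 3) = (-2*(-10))*(7*(-4)) - (-61*6 - 3) = 20*(-28) - (-366 - 3) = -560 - 1*(-369) = -560 + 369 = -191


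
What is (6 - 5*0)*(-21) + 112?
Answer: -14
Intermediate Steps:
(6 - 5*0)*(-21) + 112 = (6 + 0)*(-21) + 112 = 6*(-21) + 112 = -126 + 112 = -14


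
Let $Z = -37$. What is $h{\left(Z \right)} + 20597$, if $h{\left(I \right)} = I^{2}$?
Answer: $21966$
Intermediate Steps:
$h{\left(Z \right)} + 20597 = \left(-37\right)^{2} + 20597 = 1369 + 20597 = 21966$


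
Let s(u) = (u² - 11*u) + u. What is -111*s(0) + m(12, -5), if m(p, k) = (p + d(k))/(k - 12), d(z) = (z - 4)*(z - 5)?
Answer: -6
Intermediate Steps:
d(z) = (-5 + z)*(-4 + z) (d(z) = (-4 + z)*(-5 + z) = (-5 + z)*(-4 + z))
m(p, k) = (20 + p + k² - 9*k)/(-12 + k) (m(p, k) = (p + (20 + k² - 9*k))/(k - 12) = (20 + p + k² - 9*k)/(-12 + k))
s(u) = u² - 10*u
-111*s(0) + m(12, -5) = -0*(-10 + 0) + (20 + 12 + (-5)² - 9*(-5))/(-12 - 5) = -0*(-10) + (20 + 12 + 25 + 45)/(-17) = -111*0 - 1/17*102 = 0 - 6 = -6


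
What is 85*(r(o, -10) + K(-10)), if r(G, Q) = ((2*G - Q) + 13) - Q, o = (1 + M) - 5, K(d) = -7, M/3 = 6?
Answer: 4590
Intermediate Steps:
M = 18 (M = 3*6 = 18)
o = 14 (o = (1 + 18) - 5 = 19 - 5 = 14)
r(G, Q) = 13 - 2*Q + 2*G (r(G, Q) = ((-Q + 2*G) + 13) - Q = (13 - Q + 2*G) - Q = 13 - 2*Q + 2*G)
85*(r(o, -10) + K(-10)) = 85*((13 - 2*(-10) + 2*14) - 7) = 85*((13 + 20 + 28) - 7) = 85*(61 - 7) = 85*54 = 4590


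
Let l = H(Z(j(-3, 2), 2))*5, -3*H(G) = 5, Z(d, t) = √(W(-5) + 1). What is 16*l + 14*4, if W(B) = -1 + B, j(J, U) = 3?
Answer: -232/3 ≈ -77.333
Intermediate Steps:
Z(d, t) = I*√5 (Z(d, t) = √((-1 - 5) + 1) = √(-6 + 1) = √(-5) = I*√5)
H(G) = -5/3 (H(G) = -⅓*5 = -5/3)
l = -25/3 (l = -5/3*5 = -25/3 ≈ -8.3333)
16*l + 14*4 = 16*(-25/3) + 14*4 = -400/3 + 56 = -232/3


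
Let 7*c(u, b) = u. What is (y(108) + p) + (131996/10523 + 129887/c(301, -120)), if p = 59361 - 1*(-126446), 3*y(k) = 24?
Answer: 85451720264/452489 ≈ 1.8885e+5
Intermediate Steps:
c(u, b) = u/7
y(k) = 8 (y(k) = (⅓)*24 = 8)
p = 185807 (p = 59361 + 126446 = 185807)
(y(108) + p) + (131996/10523 + 129887/c(301, -120)) = (8 + 185807) + (131996/10523 + 129887/(((⅐)*301))) = 185815 + (131996*(1/10523) + 129887/43) = 185815 + (131996/10523 + 129887*(1/43)) = 185815 + (131996/10523 + 129887/43) = 185815 + 1372476729/452489 = 85451720264/452489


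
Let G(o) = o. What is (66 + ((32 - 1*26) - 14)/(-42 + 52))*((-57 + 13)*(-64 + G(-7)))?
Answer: 1018424/5 ≈ 2.0368e+5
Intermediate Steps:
(66 + ((32 - 1*26) - 14)/(-42 + 52))*((-57 + 13)*(-64 + G(-7))) = (66 + ((32 - 1*26) - 14)/(-42 + 52))*((-57 + 13)*(-64 - 7)) = (66 + ((32 - 26) - 14)/10)*(-44*(-71)) = (66 + (6 - 14)*(⅒))*3124 = (66 - 8*⅒)*3124 = (66 - ⅘)*3124 = (326/5)*3124 = 1018424/5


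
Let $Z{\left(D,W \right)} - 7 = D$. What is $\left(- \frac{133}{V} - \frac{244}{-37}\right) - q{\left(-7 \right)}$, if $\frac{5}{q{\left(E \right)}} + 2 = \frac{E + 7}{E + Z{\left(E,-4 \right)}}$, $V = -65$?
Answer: $\frac{53587}{4810} \approx 11.141$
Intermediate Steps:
$Z{\left(D,W \right)} = 7 + D$
$q{\left(E \right)} = \frac{5}{-2 + \frac{7 + E}{7 + 2 E}}$ ($q{\left(E \right)} = \frac{5}{-2 + \frac{E + 7}{E + \left(7 + E\right)}} = \frac{5}{-2 + \frac{7 + E}{7 + 2 E}}$)
$\left(- \frac{133}{V} - \frac{244}{-37}\right) - q{\left(-7 \right)} = \left(- \frac{133}{-65} - \frac{244}{-37}\right) - \frac{5 \left(-7 - -14\right)}{7 + 3 \left(-7\right)} = \left(\left(-133\right) \left(- \frac{1}{65}\right) - - \frac{244}{37}\right) - \frac{5 \left(-7 + 14\right)}{7 - 21} = \left(\frac{133}{65} + \frac{244}{37}\right) - 5 \frac{1}{-14} \cdot 7 = \frac{20781}{2405} - 5 \left(- \frac{1}{14}\right) 7 = \frac{20781}{2405} - - \frac{5}{2} = \frac{20781}{2405} + \frac{5}{2} = \frac{53587}{4810}$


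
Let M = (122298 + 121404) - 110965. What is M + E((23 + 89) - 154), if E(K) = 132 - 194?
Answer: 132675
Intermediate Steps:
E(K) = -62
M = 132737 (M = 243702 - 110965 = 132737)
M + E((23 + 89) - 154) = 132737 - 62 = 132675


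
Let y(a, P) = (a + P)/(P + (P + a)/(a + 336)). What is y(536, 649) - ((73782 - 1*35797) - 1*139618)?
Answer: 57638428849/567113 ≈ 1.0163e+5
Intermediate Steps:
y(a, P) = (P + a)/(P + (P + a)/(336 + a))
y(536, 649) - ((73782 - 1*35797) - 1*139618) = (536² + 336*649 + 336*536 + 649*536)/(536 + 337*649 + 649*536) - ((73782 - 1*35797) - 1*139618) = (287296 + 218064 + 180096 + 347864)/(536 + 218713 + 347864) - ((73782 - 35797) - 139618) = 1033320/567113 - (37985 - 139618) = (1/567113)*1033320 - 1*(-101633) = 1033320/567113 + 101633 = 57638428849/567113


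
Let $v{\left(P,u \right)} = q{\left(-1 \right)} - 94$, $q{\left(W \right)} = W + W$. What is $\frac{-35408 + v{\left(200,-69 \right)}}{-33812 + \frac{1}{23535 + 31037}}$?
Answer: $\frac{1937524288}{1845188463} \approx 1.05$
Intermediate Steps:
$q{\left(W \right)} = 2 W$
$v{\left(P,u \right)} = -96$ ($v{\left(P,u \right)} = 2 \left(-1\right) - 94 = -2 - 94 = -96$)
$\frac{-35408 + v{\left(200,-69 \right)}}{-33812 + \frac{1}{23535 + 31037}} = \frac{-35408 - 96}{-33812 + \frac{1}{23535 + 31037}} = - \frac{35504}{-33812 + \frac{1}{54572}} = - \frac{35504}{- \frac{1845188463}{54572}} = \left(-35504\right) \left(- \frac{54572}{1845188463}\right) = \frac{1937524288}{1845188463}$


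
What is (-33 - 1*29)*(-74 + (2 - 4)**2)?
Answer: 4340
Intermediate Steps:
(-33 - 1*29)*(-74 + (2 - 4)**2) = (-33 - 29)*(-74 + (-2)**2) = -62*(-74 + 4) = -62*(-70) = 4340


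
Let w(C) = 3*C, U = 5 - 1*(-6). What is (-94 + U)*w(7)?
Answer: -1743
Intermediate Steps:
U = 11 (U = 5 + 6 = 11)
(-94 + U)*w(7) = (-94 + 11)*(3*7) = -83*21 = -1743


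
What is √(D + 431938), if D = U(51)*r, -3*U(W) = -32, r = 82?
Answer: √3895314/3 ≈ 657.88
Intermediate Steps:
U(W) = 32/3 (U(W) = -⅓*(-32) = 32/3)
D = 2624/3 (D = (32/3)*82 = 2624/3 ≈ 874.67)
√(D + 431938) = √(2624/3 + 431938) = √(1298438/3) = √3895314/3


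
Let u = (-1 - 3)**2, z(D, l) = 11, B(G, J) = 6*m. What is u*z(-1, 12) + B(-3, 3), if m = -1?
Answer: 170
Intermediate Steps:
B(G, J) = -6 (B(G, J) = 6*(-1) = -6)
u = 16 (u = (-4)**2 = 16)
u*z(-1, 12) + B(-3, 3) = 16*11 - 6 = 176 - 6 = 170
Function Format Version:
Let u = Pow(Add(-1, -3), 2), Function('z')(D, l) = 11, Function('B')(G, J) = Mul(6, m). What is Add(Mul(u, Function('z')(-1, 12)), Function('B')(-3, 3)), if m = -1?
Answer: 170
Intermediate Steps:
Function('B')(G, J) = -6 (Function('B')(G, J) = Mul(6, -1) = -6)
u = 16 (u = Pow(-4, 2) = 16)
Add(Mul(u, Function('z')(-1, 12)), Function('B')(-3, 3)) = Add(Mul(16, 11), -6) = Add(176, -6) = 170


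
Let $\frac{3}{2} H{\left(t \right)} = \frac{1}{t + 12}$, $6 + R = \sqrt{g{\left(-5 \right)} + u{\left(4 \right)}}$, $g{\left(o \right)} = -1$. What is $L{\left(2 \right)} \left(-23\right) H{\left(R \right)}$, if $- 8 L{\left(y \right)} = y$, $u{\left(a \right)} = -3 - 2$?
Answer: $\frac{23}{42} - \frac{23 i \sqrt{6}}{252} \approx 0.54762 - 0.22356 i$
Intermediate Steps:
$u{\left(a \right)} = -5$ ($u{\left(a \right)} = -3 - 2 = -5$)
$L{\left(y \right)} = - \frac{y}{8}$
$R = -6 + i \sqrt{6}$ ($R = -6 + \sqrt{-1 - 5} = -6 + \sqrt{-6} = -6 + i \sqrt{6} \approx -6.0 + 2.4495 i$)
$H{\left(t \right)} = \frac{2}{3 \left(12 + t\right)}$ ($H{\left(t \right)} = \frac{2}{3 \left(t + 12\right)} = \frac{2}{3 \left(12 + t\right)}$)
$L{\left(2 \right)} \left(-23\right) H{\left(R \right)} = \left(- \frac{1}{8}\right) 2 \left(-23\right) \frac{2}{3 \left(12 - \left(6 - i \sqrt{6}\right)\right)} = \left(- \frac{1}{4}\right) \left(-23\right) \frac{2}{3 \left(6 + i \sqrt{6}\right)} = \frac{23 \frac{2}{3 \left(6 + i \sqrt{6}\right)}}{4} = \frac{23}{6 \left(6 + i \sqrt{6}\right)}$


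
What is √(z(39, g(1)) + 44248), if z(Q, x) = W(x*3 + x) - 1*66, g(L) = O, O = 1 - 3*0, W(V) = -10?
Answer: 6*√1227 ≈ 210.17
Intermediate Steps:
O = 1 (O = 1 + 0 = 1)
g(L) = 1
z(Q, x) = -76 (z(Q, x) = -10 - 1*66 = -10 - 66 = -76)
√(z(39, g(1)) + 44248) = √(-76 + 44248) = √44172 = 6*√1227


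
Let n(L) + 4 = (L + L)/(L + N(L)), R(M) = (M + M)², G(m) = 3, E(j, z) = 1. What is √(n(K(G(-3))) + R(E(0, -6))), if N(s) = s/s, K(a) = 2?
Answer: 2*√3/3 ≈ 1.1547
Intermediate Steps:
R(M) = 4*M² (R(M) = (2*M)² = 4*M²)
N(s) = 1
n(L) = -4 + 2*L/(1 + L) (n(L) = -4 + (L + L)/(L + 1) = -4 + (2*L)/(1 + L) = -4 + 2*L/(1 + L))
√(n(K(G(-3))) + R(E(0, -6))) = √(2*(-2 - 1*2)/(1 + 2) + 4*1²) = √(2*(-2 - 2)/3 + 4*1) = √(2*(⅓)*(-4) + 4) = √(-8/3 + 4) = √(4/3) = 2*√3/3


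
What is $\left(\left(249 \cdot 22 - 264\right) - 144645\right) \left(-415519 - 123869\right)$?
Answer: $75207408228$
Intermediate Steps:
$\left(\left(249 \cdot 22 - 264\right) - 144645\right) \left(-415519 - 123869\right) = \left(\left(5478 - 264\right) - 144645\right) \left(-539388\right) = \left(5214 - 144645\right) \left(-539388\right) = \left(-139431\right) \left(-539388\right) = 75207408228$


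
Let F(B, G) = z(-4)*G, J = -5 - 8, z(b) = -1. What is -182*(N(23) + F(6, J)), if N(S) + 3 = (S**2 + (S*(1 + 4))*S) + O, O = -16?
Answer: -576576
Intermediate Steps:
N(S) = -19 + 6*S**2 (N(S) = -3 + ((S**2 + (S*(1 + 4))*S) - 16) = -3 + ((S**2 + (S*5)*S) - 16) = -3 + ((S**2 + (5*S)*S) - 16) = -3 + ((S**2 + 5*S**2) - 16) = -3 + (6*S**2 - 16) = -3 + (-16 + 6*S**2) = -19 + 6*S**2)
J = -13
F(B, G) = -G
-182*(N(23) + F(6, J)) = -182*((-19 + 6*23**2) - 1*(-13)) = -182*((-19 + 6*529) + 13) = -182*((-19 + 3174) + 13) = -182*(3155 + 13) = -182*3168 = -576576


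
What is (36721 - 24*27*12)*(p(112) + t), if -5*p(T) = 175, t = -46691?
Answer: -1352484070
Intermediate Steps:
p(T) = -35 (p(T) = -⅕*175 = -35)
(36721 - 24*27*12)*(p(112) + t) = (36721 - 24*27*12)*(-35 - 46691) = (36721 - 648*12)*(-46726) = (36721 - 7776)*(-46726) = 28945*(-46726) = -1352484070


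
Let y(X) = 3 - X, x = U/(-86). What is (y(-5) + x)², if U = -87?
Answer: 600625/7396 ≈ 81.209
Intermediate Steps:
x = 87/86 (x = -87/(-86) = -87*(-1/86) = 87/86 ≈ 1.0116)
(y(-5) + x)² = ((3 - 1*(-5)) + 87/86)² = ((3 + 5) + 87/86)² = (8 + 87/86)² = (775/86)² = 600625/7396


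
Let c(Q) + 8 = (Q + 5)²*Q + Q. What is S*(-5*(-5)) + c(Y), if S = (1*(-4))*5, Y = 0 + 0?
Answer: -508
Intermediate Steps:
Y = 0
c(Q) = -8 + Q + Q*(5 + Q)² (c(Q) = -8 + ((Q + 5)²*Q + Q) = -8 + ((5 + Q)²*Q + Q) = -8 + (Q*(5 + Q)² + Q) = -8 + (Q + Q*(5 + Q)²) = -8 + Q + Q*(5 + Q)²)
S = -20 (S = -4*5 = -20)
S*(-5*(-5)) + c(Y) = -(-100)*(-5) + (-8 + 0 + 0*(5 + 0)²) = -20*25 + (-8 + 0 + 0*5²) = -500 + (-8 + 0 + 0*25) = -500 + (-8 + 0 + 0) = -500 - 8 = -508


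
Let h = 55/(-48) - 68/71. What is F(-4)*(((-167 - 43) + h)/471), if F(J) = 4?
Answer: -722849/401292 ≈ -1.8013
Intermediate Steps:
h = -7169/3408 (h = 55*(-1/48) - 68*1/71 = -55/48 - 68/71 = -7169/3408 ≈ -2.1036)
F(-4)*(((-167 - 43) + h)/471) = 4*(((-167 - 43) - 7169/3408)/471) = 4*((-210 - 7169/3408)*(1/471)) = 4*(-722849/3408*1/471) = 4*(-722849/1605168) = -722849/401292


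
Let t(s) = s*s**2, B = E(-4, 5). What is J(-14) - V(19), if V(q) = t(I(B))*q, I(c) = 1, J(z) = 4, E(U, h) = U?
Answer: -15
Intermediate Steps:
B = -4
t(s) = s**3
V(q) = q (V(q) = 1**3*q = 1*q = q)
J(-14) - V(19) = 4 - 1*19 = 4 - 19 = -15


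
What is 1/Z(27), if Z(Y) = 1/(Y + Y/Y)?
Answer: 28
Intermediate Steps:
Z(Y) = 1/(1 + Y) (Z(Y) = 1/(Y + 1) = 1/(1 + Y))
1/Z(27) = 1/(1/(1 + 27)) = 1/(1/28) = 28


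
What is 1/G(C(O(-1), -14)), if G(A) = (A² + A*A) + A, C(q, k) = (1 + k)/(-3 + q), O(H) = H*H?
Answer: 1/91 ≈ 0.010989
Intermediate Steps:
O(H) = H²
C(q, k) = (1 + k)/(-3 + q)
G(A) = A + 2*A² (G(A) = (A² + A²) + A = 2*A² + A = A + 2*A²)
1/G(C(O(-1), -14)) = 1/(((1 - 14)/(-3 + (-1)²))*(1 + 2*((1 - 14)/(-3 + (-1)²)))) = 1/((-13/(-3 + 1))*(1 + 2*(-13/(-3 + 1)))) = 1/((-13/(-2))*(1 + 2*(-13/(-2)))) = 1/((-½*(-13))*(1 + 2*(-½*(-13)))) = 1/(13*(1 + 2*(13/2))/2) = 1/(13*(1 + 13)/2) = 1/((13/2)*14) = 1/91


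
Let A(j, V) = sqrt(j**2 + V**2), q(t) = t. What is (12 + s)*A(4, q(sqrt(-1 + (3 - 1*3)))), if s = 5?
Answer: 17*sqrt(15) ≈ 65.841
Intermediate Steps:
A(j, V) = sqrt(V**2 + j**2)
(12 + s)*A(4, q(sqrt(-1 + (3 - 1*3)))) = (12 + 5)*sqrt((sqrt(-1 + (3 - 1*3)))**2 + 4**2) = 17*sqrt((sqrt(-1 + (3 - 3)))**2 + 16) = 17*sqrt((sqrt(-1 + 0))**2 + 16) = 17*sqrt((sqrt(-1))**2 + 16) = 17*sqrt(I**2 + 16) = 17*sqrt(-1 + 16) = 17*sqrt(15)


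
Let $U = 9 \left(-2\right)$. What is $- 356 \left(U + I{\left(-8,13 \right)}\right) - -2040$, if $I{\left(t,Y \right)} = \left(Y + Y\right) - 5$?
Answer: $972$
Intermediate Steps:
$U = -18$
$I{\left(t,Y \right)} = -5 + 2 Y$ ($I{\left(t,Y \right)} = 2 Y - 5 = -5 + 2 Y$)
$- 356 \left(U + I{\left(-8,13 \right)}\right) - -2040 = - 356 \left(-18 + \left(-5 + 2 \cdot 13\right)\right) - -2040 = - 356 \left(-18 + \left(-5 + 26\right)\right) + 2040 = - 356 \left(-18 + 21\right) + 2040 = \left(-356\right) 3 + 2040 = -1068 + 2040 = 972$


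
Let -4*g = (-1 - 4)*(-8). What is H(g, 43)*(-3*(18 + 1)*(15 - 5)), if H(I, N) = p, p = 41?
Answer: -23370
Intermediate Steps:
g = -10 (g = -(-1 - 4)*(-8)/4 = -(-5)*(-8)/4 = -¼*40 = -10)
H(I, N) = 41
H(g, 43)*(-3*(18 + 1)*(15 - 5)) = 41*(-3*(18 + 1)*(15 - 5)) = 41*(-57*10) = 41*(-3*190) = 41*(-570) = -23370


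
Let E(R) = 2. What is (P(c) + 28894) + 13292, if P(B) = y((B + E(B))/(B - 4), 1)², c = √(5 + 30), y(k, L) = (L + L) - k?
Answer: 15230431/361 + 60*√35/361 ≈ 42191.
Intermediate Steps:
y(k, L) = -k + 2*L (y(k, L) = 2*L - k = -k + 2*L)
c = √35 ≈ 5.9161
P(B) = (2 - (2 + B)/(-4 + B))² (P(B) = (-(B + 2)/(B - 4) + 2*1)² = (-(2 + B)/(-4 + B) + 2)² = (2 - (2 + B)/(-4 + B))²)
(P(c) + 28894) + 13292 = ((-10 + √35)²/(-4 + √35)² + 28894) + 13292 = (28894 + (-10 + √35)²/(-4 + √35)²) + 13292 = 42186 + (-10 + √35)²/(-4 + √35)²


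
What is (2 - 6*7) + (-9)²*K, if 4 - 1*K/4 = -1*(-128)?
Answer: -40216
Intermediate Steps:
K = -496 (K = 16 - (-4)*(-128) = 16 - 4*128 = 16 - 512 = -496)
(2 - 6*7) + (-9)²*K = (2 - 6*7) + (-9)²*(-496) = (2 - 42) + 81*(-496) = -40 - 40176 = -40216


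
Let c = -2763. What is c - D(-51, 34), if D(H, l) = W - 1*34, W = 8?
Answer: -2737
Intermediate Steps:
D(H, l) = -26 (D(H, l) = 8 - 1*34 = 8 - 34 = -26)
c - D(-51, 34) = -2763 - 1*(-26) = -2763 + 26 = -2737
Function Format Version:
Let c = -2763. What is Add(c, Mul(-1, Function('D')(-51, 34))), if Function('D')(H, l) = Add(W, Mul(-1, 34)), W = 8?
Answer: -2737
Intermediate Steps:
Function('D')(H, l) = -26 (Function('D')(H, l) = Add(8, Mul(-1, 34)) = Add(8, -34) = -26)
Add(c, Mul(-1, Function('D')(-51, 34))) = Add(-2763, Mul(-1, -26)) = Add(-2763, 26) = -2737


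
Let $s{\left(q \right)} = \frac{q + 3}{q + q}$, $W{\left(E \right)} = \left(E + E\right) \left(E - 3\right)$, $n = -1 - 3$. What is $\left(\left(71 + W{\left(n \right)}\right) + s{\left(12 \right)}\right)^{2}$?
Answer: $\frac{1042441}{64} \approx 16288.0$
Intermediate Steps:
$n = -4$
$W{\left(E \right)} = 2 E \left(-3 + E\right)$
$s{\left(q \right)} = \frac{3 + q}{2 q}$
$\left(\left(71 + W{\left(n \right)}\right) + s{\left(12 \right)}\right)^{2} = \left(\left(71 + 2 \left(-4\right) \left(-3 - 4\right)\right) + \frac{3 + 12}{2 \cdot 12}\right)^{2} = \left(\left(71 + 2 \left(-4\right) \left(-7\right)\right) + \frac{1}{2} \cdot \frac{1}{12} \cdot 15\right)^{2} = \left(\left(71 + 56\right) + \frac{5}{8}\right)^{2} = \left(127 + \frac{5}{8}\right)^{2} = \left(\frac{1021}{8}\right)^{2} = \frac{1042441}{64}$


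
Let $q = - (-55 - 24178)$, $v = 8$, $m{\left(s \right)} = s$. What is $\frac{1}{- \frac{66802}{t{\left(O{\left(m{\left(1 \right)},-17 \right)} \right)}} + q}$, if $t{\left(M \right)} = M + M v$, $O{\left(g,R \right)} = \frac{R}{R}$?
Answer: $\frac{9}{151295} \approx 5.9486 \cdot 10^{-5}$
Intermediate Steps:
$O{\left(g,R \right)} = 1$
$t{\left(M \right)} = 9 M$ ($t{\left(M \right)} = M + M 8 = M + 8 M = 9 M$)
$q = 24233$ ($q = - (-55 - 24178) = \left(-1\right) \left(-24233\right) = 24233$)
$\frac{1}{- \frac{66802}{t{\left(O{\left(m{\left(1 \right)},-17 \right)} \right)}} + q} = \frac{1}{- \frac{66802}{9 \cdot 1} + 24233} = \frac{1}{- \frac{66802}{9} + 24233} = \frac{1}{\frac{151295}{9}} = \frac{9}{151295}$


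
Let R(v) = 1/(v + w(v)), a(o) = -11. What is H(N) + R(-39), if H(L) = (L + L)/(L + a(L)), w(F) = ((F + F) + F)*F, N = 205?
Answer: 927517/438828 ≈ 2.1136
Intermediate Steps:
w(F) = 3*F² (w(F) = (2*F + F)*F = (3*F)*F = 3*F²)
R(v) = 1/(v + 3*v²)
H(L) = 2*L/(-11 + L) (H(L) = (L + L)/(L - 11) = (2*L)/(-11 + L) = 2*L/(-11 + L))
H(N) + R(-39) = 2*205/(-11 + 205) + 1/((-39)*(1 + 3*(-39))) = 2*205/194 - 1/(39*(1 - 117)) = 2*205*(1/194) - 1/39/(-116) = 205/97 - 1/39*(-1/116) = 205/97 + 1/4524 = 927517/438828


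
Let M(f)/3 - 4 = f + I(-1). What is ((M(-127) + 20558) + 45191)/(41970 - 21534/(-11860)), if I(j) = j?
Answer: 387685610/248892867 ≈ 1.5576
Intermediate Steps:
M(f) = 9 + 3*f (M(f) = 12 + 3*(f - 1) = 12 + 3*(-1 + f) = 12 + (-3 + 3*f) = 9 + 3*f)
((M(-127) + 20558) + 45191)/(41970 - 21534/(-11860)) = (((9 + 3*(-127)) + 20558) + 45191)/(41970 - 21534/(-11860)) = (((9 - 381) + 20558) + 45191)/(41970 - 21534*(-1/11860)) = ((-372 + 20558) + 45191)/(41970 + 10767/5930) = (20186 + 45191)/(248892867/5930) = 65377*(5930/248892867) = 387685610/248892867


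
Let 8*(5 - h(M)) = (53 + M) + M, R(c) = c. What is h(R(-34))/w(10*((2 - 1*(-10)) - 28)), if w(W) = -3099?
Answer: -55/24792 ≈ -0.0022185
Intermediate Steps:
h(M) = -13/8 - M/4 (h(M) = 5 - ((53 + M) + M)/8 = 5 - (53 + 2*M)/8 = 5 + (-53/8 - M/4) = -13/8 - M/4)
h(R(-34))/w(10*((2 - 1*(-10)) - 28)) = (-13/8 - ¼*(-34))/(-3099) = (-13/8 + 17/2)*(-1/3099) = (55/8)*(-1/3099) = -55/24792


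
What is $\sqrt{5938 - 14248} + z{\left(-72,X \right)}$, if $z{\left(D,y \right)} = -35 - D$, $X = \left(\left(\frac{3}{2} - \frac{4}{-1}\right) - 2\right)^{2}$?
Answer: $37 + i \sqrt{8310} \approx 37.0 + 91.159 i$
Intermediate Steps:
$X = \frac{49}{4}$ ($X = \left(\left(3 \cdot \frac{1}{2} - -4\right) - 2\right)^{2} = \left(\left(\frac{3}{2} + 4\right) - 2\right)^{2} = \left(\frac{11}{2} - 2\right)^{2} = \left(\frac{7}{2}\right)^{2} = \frac{49}{4} \approx 12.25$)
$\sqrt{5938 - 14248} + z{\left(-72,X \right)} = \sqrt{5938 - 14248} - -37 = \sqrt{-8310} + \left(-35 + 72\right) = i \sqrt{8310} + 37 = 37 + i \sqrt{8310}$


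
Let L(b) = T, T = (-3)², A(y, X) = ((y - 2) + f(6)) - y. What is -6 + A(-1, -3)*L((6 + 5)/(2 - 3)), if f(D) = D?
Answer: 30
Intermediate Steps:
A(y, X) = 4 (A(y, X) = ((y - 2) + 6) - y = ((-2 + y) + 6) - y = (4 + y) - y = 4)
T = 9
L(b) = 9
-6 + A(-1, -3)*L((6 + 5)/(2 - 3)) = -6 + 4*9 = -6 + 36 = 30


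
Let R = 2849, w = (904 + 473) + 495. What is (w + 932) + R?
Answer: 5653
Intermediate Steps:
w = 1872 (w = 1377 + 495 = 1872)
(w + 932) + R = (1872 + 932) + 2849 = 2804 + 2849 = 5653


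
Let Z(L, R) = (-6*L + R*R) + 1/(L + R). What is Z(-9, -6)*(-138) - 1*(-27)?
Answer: -61919/5 ≈ -12384.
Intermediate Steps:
Z(L, R) = R² + 1/(L + R) - 6*L (Z(L, R) = (-6*L + R²) + 1/(L + R) = (R² - 6*L) + 1/(L + R) = R² + 1/(L + R) - 6*L)
Z(-9, -6)*(-138) - 1*(-27) = ((1 + (-6)³ - 6*(-9)² - 9*(-6)² - 6*(-9)*(-6))/(-9 - 6))*(-138) - 1*(-27) = ((1 - 216 - 6*81 - 9*36 - 324)/(-15))*(-138) + 27 = -(1 - 216 - 486 - 324 - 324)/15*(-138) + 27 = -1/15*(-1349)*(-138) + 27 = (1349/15)*(-138) + 27 = -62054/5 + 27 = -61919/5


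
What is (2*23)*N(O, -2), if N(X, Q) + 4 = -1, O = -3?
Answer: -230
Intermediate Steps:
N(X, Q) = -5 (N(X, Q) = -4 - 1 = -5)
(2*23)*N(O, -2) = (2*23)*(-5) = 46*(-5) = -230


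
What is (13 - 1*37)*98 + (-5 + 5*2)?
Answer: -2347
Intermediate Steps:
(13 - 1*37)*98 + (-5 + 5*2) = (13 - 37)*98 + (-5 + 10) = -24*98 + 5 = -2352 + 5 = -2347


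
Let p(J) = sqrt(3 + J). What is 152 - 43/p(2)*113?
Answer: 152 - 4859*sqrt(5)/5 ≈ -2021.0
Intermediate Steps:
152 - 43/p(2)*113 = 152 - 43/sqrt(3 + 2)*113 = 152 - 43*sqrt(5)/5*113 = 152 - 4859*sqrt(5)/5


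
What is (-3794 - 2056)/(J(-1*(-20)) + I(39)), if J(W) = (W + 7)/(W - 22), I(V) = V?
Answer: -3900/17 ≈ -229.41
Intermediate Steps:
J(W) = (7 + W)/(-22 + W)
(-3794 - 2056)/(J(-1*(-20)) + I(39)) = (-3794 - 2056)/((7 - 1*(-20))/(-22 - 1*(-20)) + 39) = -5850/((7 + 20)/(-22 + 20) + 39) = -5850/(27/(-2) + 39) = -5850/(-½*27 + 39) = -5850/(-27/2 + 39) = -5850/51/2 = -5850*2/51 = -3900/17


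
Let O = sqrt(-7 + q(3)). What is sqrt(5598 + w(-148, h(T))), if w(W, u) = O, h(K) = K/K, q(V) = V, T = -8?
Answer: sqrt(5598 + 2*I) ≈ 74.82 + 0.013*I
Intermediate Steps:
h(K) = 1
O = 2*I (O = sqrt(-7 + 3) = sqrt(-4) = 2*I ≈ 2.0*I)
w(W, u) = 2*I
sqrt(5598 + w(-148, h(T))) = sqrt(5598 + 2*I)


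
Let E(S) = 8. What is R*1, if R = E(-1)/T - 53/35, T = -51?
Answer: -2983/1785 ≈ -1.6711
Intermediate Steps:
R = -2983/1785 (R = 8/(-51) - 53/35 = 8*(-1/51) - 53*1/35 = -8/51 - 53/35 = -2983/1785 ≈ -1.6711)
R*1 = -2983/1785*1 = -2983/1785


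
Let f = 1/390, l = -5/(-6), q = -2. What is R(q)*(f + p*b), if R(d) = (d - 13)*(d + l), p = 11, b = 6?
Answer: 180187/156 ≈ 1155.0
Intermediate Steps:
l = 5/6 (l = -5*(-1/6) = 5/6 ≈ 0.83333)
R(d) = (-13 + d)*(5/6 + d) (R(d) = (d - 13)*(d + 5/6) = (-13 + d)*(5/6 + d))
f = 1/390 ≈ 0.0025641
R(q)*(f + p*b) = (-65/6 + (-2)**2 - 73/6*(-2))*(1/390 + 11*6) = (-65/6 + 4 + 73/3)*(1/390 + 66) = (35/2)*(25741/390) = 180187/156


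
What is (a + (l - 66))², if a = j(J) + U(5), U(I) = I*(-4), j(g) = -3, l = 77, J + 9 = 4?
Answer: 144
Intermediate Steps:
J = -5 (J = -9 + 4 = -5)
U(I) = -4*I
a = -23 (a = -3 - 4*5 = -3 - 20 = -23)
(a + (l - 66))² = (-23 + (77 - 66))² = (-23 + 11)² = (-12)² = 144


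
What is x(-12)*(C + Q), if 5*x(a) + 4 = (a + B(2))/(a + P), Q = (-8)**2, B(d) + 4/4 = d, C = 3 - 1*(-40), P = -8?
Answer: -7383/100 ≈ -73.830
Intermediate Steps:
C = 43 (C = 3 + 40 = 43)
B(d) = -1 + d
Q = 64
x(a) = -4/5 + (1 + a)/(5*(-8 + a)) (x(a) = -4/5 + ((a + (-1 + 2))/(a - 8))/5 = -4/5 + ((a + 1)/(-8 + a))/5 = -4/5 + ((1 + a)/(-8 + a))/5 = -4/5 + (1 + a)/(5*(-8 + a)))
x(-12)*(C + Q) = (3*(11 - 1*(-12))/(5*(-8 - 12)))*(43 + 64) = ((3/5)*(11 + 12)/(-20))*107 = ((3/5)*(-1/20)*23)*107 = -69/100*107 = -7383/100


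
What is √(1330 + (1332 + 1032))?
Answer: √3694 ≈ 60.778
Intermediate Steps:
√(1330 + (1332 + 1032)) = √(1330 + 2364) = √3694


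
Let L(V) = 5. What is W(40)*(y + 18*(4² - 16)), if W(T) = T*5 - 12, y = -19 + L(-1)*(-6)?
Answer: -9212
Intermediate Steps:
y = -49 (y = -19 + 5*(-6) = -19 - 30 = -49)
W(T) = -12 + 5*T (W(T) = 5*T - 12 = -12 + 5*T)
W(40)*(y + 18*(4² - 16)) = (-12 + 5*40)*(-49 + 18*(4² - 16)) = (-12 + 200)*(-49 + 18*(16 - 16)) = 188*(-49 + 18*0) = 188*(-49 + 0) = 188*(-49) = -9212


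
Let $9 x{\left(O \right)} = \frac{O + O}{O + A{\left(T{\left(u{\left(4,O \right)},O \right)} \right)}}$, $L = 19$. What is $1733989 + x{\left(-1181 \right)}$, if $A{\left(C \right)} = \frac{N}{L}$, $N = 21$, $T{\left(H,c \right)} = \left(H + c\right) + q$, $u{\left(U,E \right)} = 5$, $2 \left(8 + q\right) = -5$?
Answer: $\frac{174926566748}{100881} \approx 1.734 \cdot 10^{6}$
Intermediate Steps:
$q = - \frac{21}{2}$ ($q = -8 + \frac{1}{2} \left(-5\right) = -8 - \frac{5}{2} = - \frac{21}{2} \approx -10.5$)
$T{\left(H,c \right)} = - \frac{21}{2} + H + c$ ($T{\left(H,c \right)} = \left(H + c\right) - \frac{21}{2} = - \frac{21}{2} + H + c$)
$A{\left(C \right)} = \frac{21}{19}$
$x{\left(O \right)} = \frac{2 O}{9 \left(\frac{21}{19} + O\right)}$ ($x{\left(O \right)} = \frac{\left(O + O\right) \frac{1}{O + \frac{21}{19}}}{9} = \frac{2 O \frac{1}{\frac{21}{19} + O}}{9} = \frac{2 O}{9 \left(\frac{21}{19} + O\right)}$)
$1733989 + x{\left(-1181 \right)} = 1733989 + \frac{38}{9} \left(-1181\right) \frac{1}{21 + 19 \left(-1181\right)} = 1733989 + \frac{38}{9} \left(-1181\right) \frac{1}{21 - 22439} = 1733989 + \frac{38}{9} \left(-1181\right) \frac{1}{-22418} = 1733989 + \frac{38}{9} \left(-1181\right) \left(- \frac{1}{22418}\right) = 1733989 + \frac{22439}{100881} = \frac{174926566748}{100881}$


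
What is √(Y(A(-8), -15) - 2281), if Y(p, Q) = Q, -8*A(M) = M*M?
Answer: 2*I*√574 ≈ 47.917*I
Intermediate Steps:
A(M) = -M²/8 (A(M) = -M*M/8 = -M²/8)
√(Y(A(-8), -15) - 2281) = √(-15 - 2281) = √(-2296) = 2*I*√574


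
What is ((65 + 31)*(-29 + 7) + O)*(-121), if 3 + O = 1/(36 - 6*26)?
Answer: 30709921/120 ≈ 2.5592e+5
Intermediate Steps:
O = -361/120 (O = -3 + 1/(36 - 6*26) = -3 + 1/(36 - 156) = -3 + 1/(-120) = -3 - 1/120 = -361/120 ≈ -3.0083)
((65 + 31)*(-29 + 7) + O)*(-121) = ((65 + 31)*(-29 + 7) - 361/120)*(-121) = (96*(-22) - 361/120)*(-121) = (-2112 - 361/120)*(-121) = -253801/120*(-121) = 30709921/120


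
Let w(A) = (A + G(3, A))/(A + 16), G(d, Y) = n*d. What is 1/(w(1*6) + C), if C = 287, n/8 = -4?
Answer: 11/3112 ≈ 0.0035347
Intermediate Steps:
n = -32 (n = 8*(-4) = -32)
G(d, Y) = -32*d
w(A) = (-96 + A)/(16 + A) (w(A) = (A - 32*3)/(A + 16) = (A - 96)/(16 + A) = (-96 + A)/(16 + A))
1/(w(1*6) + C) = 1/((-96 + 1*6)/(16 + 1*6) + 287) = 1/((-96 + 6)/(16 + 6) + 287) = 1/(-90/22 + 287) = 1/((1/22)*(-90) + 287) = 1/(-45/11 + 287) = 1/(3112/11) = 11/3112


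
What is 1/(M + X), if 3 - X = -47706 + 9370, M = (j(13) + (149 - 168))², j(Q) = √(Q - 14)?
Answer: 38699/1497614045 + 38*I/1497614045 ≈ 2.584e-5 + 2.5374e-8*I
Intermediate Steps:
j(Q) = √(-14 + Q)
M = (-19 + I)² (M = (√(-14 + 13) + (149 - 168))² = (√(-1) - 19)² = (I - 19)² = (-19 + I)² ≈ 360.0 - 38.0*I)
X = 38339 (X = 3 - (-47706 + 9370) = 3 - 1*(-38336) = 3 + 38336 = 38339)
1/(M + X) = 1/((19 - I)² + 38339) = 1/(38339 + (19 - I)²)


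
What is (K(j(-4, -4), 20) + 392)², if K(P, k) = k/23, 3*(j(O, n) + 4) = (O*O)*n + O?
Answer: 81649296/529 ≈ 1.5435e+5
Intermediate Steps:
j(O, n) = -4 + O/3 + n*O²/3 (j(O, n) = -4 + ((O*O)*n + O)/3 = -4 + (O²*n + O)/3 = -4 + (n*O² + O)/3 = -4 + (O + n*O²)/3 = -4 + (O/3 + n*O²/3) = -4 + O/3 + n*O²/3)
K(P, k) = k/23 (K(P, k) = k*(1/23) = k/23)
(K(j(-4, -4), 20) + 392)² = ((1/23)*20 + 392)² = (20/23 + 392)² = (9036/23)² = 81649296/529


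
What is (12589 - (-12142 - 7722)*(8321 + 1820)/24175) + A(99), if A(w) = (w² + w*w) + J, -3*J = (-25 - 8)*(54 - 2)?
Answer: 993486349/24175 ≈ 41096.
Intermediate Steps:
J = 572 (J = -(-25 - 8)*(54 - 2)/3 = -(-11)*52 = -⅓*(-1716) = 572)
A(w) = 572 + 2*w² (A(w) = (w² + w*w) + 572 = (w² + w²) + 572 = 2*w² + 572 = 572 + 2*w²)
(12589 - (-12142 - 7722)*(8321 + 1820)/24175) + A(99) = (12589 - (-12142 - 7722)*(8321 + 1820)/24175) + (572 + 2*99²) = (12589 - (-19864*10141)/24175) + (572 + 2*9801) = (12589 - (-201440824)/24175) + (572 + 19602) = (12589 - 1*(-201440824/24175)) + 20174 = (12589 + 201440824/24175) + 20174 = 505779899/24175 + 20174 = 993486349/24175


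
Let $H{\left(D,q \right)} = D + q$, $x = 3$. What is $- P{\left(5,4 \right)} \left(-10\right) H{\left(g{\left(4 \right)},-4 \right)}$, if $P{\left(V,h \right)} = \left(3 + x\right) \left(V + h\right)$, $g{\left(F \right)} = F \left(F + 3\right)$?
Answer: $12960$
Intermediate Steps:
$g{\left(F \right)} = F \left(3 + F\right)$
$P{\left(V,h \right)} = 6 V + 6 h$ ($P{\left(V,h \right)} = \left(3 + 3\right) \left(V + h\right) = 6 \left(V + h\right) = 6 V + 6 h$)
$- P{\left(5,4 \right)} \left(-10\right) H{\left(g{\left(4 \right)},-4 \right)} = - (6 \cdot 5 + 6 \cdot 4) \left(-10\right) \left(4 \left(3 + 4\right) - 4\right) = - (30 + 24) \left(-10\right) \left(4 \cdot 7 - 4\right) = \left(-1\right) 54 \left(-10\right) \left(28 - 4\right) = \left(-54\right) \left(-10\right) 24 = 540 \cdot 24 = 12960$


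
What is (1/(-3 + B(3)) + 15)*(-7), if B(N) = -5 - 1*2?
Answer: -1043/10 ≈ -104.30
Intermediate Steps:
B(N) = -7 (B(N) = -5 - 2 = -7)
(1/(-3 + B(3)) + 15)*(-7) = (1/(-3 - 7) + 15)*(-7) = (1/(-10) + 15)*(-7) = (-⅒ + 15)*(-7) = (149/10)*(-7) = -1043/10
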